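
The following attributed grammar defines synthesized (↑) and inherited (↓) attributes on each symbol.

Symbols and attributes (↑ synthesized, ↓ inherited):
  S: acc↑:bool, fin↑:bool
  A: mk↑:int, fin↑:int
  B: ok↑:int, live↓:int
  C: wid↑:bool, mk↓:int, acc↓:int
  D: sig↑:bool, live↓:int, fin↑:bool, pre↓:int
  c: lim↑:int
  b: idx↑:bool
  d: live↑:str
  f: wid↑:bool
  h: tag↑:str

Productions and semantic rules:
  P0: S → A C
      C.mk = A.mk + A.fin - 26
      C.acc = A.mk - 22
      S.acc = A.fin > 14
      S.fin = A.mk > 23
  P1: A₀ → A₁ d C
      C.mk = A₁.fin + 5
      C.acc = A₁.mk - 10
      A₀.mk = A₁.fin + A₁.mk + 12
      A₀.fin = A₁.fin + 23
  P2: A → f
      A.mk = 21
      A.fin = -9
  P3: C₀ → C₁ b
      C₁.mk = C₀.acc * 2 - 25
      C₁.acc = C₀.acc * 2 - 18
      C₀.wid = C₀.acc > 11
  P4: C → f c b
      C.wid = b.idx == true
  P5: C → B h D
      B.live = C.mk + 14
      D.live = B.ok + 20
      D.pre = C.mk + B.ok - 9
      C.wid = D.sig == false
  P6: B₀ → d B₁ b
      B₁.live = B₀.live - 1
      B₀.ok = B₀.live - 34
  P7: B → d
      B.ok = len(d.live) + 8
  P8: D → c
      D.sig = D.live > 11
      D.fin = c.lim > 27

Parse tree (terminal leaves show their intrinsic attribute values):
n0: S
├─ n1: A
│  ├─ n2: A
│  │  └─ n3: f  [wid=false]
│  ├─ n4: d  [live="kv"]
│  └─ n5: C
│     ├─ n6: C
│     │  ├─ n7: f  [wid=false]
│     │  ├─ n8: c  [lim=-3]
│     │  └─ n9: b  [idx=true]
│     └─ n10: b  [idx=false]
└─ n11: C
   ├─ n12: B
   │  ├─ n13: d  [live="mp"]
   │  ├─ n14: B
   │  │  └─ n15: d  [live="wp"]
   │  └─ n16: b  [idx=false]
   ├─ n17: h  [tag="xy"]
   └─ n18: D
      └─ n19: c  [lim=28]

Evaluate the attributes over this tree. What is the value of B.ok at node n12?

-8

1. n3.wid = false  [terminal]
2. n2.mk = 21  [21]
3. n2.fin = -9  [-9]
4. n4.live = "kv"  [terminal]
5. n5.mk = -4  [A₁.fin + 5]
6. n5.acc = 11  [A₁.mk - 10]
7. n6.mk = -3  [C₀.acc * 2 - 25]
8. n6.acc = 4  [C₀.acc * 2 - 18]
9. n7.wid = false  [terminal]
10. n8.lim = -3  [terminal]
11. n9.idx = true  [terminal]
12. n6.wid = true  [b.idx == true]
13. n10.idx = false  [terminal]
14. n5.wid = false  [C₀.acc > 11]
15. n1.mk = 24  [A₁.fin + A₁.mk + 12]
16. n1.fin = 14  [A₁.fin + 23]
17. n11.mk = 12  [A.mk + A.fin - 26]
18. n11.acc = 2  [A.mk - 22]
19. n12.live = 26  [C.mk + 14]
20. n13.live = "mp"  [terminal]
21. n14.live = 25  [B₀.live - 1]
22. n15.live = "wp"  [terminal]
23. n14.ok = 10  [len(d.live) + 8]
24. n16.idx = false  [terminal]
25. n12.ok = -8  [B₀.live - 34]
26. n17.tag = "xy"  [terminal]
27. n18.live = 12  [B.ok + 20]
28. n18.pre = -5  [C.mk + B.ok - 9]
29. n19.lim = 28  [terminal]
30. n18.sig = true  [D.live > 11]
31. n18.fin = true  [c.lim > 27]
32. n11.wid = false  [D.sig == false]
33. n0.acc = false  [A.fin > 14]
34. n0.fin = true  [A.mk > 23]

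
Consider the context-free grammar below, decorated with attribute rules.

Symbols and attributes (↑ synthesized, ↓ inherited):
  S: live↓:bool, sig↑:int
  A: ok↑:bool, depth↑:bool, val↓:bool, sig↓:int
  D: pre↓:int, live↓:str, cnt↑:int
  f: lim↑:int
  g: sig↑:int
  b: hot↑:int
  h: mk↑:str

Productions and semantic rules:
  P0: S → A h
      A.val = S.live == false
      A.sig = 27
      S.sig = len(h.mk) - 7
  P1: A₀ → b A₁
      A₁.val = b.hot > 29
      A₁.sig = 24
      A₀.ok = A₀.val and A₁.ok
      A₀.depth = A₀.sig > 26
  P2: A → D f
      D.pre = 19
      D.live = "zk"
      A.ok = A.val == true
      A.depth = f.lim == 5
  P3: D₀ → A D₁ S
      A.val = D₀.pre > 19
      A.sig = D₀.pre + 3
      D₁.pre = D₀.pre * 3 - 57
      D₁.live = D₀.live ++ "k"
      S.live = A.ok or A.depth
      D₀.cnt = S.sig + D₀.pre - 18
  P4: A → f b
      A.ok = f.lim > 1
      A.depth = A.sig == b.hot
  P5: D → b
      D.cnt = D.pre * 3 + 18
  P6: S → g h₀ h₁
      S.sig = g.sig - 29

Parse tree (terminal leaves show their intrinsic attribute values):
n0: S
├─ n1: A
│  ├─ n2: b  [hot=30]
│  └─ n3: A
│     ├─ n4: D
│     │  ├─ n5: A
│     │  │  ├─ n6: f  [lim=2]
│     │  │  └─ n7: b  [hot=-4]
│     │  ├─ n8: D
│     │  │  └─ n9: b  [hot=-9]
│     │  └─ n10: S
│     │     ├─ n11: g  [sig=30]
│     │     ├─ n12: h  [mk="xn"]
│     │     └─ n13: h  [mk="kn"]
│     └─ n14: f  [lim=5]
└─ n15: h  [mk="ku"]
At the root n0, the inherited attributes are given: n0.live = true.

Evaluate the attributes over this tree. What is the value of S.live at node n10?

true

1. n0.live = true  [given at root]
2. n1.val = false  [S.live == false]
3. n1.sig = 27  [27]
4. n2.hot = 30  [terminal]
5. n3.val = true  [b.hot > 29]
6. n3.sig = 24  [24]
7. n4.pre = 19  [19]
8. n4.live = "zk"  ["zk"]
9. n5.val = false  [D₀.pre > 19]
10. n5.sig = 22  [D₀.pre + 3]
11. n6.lim = 2  [terminal]
12. n7.hot = -4  [terminal]
13. n5.ok = true  [f.lim > 1]
14. n5.depth = false  [A.sig == b.hot]
15. n8.pre = 0  [D₀.pre * 3 - 57]
16. n8.live = "zkk"  [D₀.live ++ "k"]
17. n9.hot = -9  [terminal]
18. n8.cnt = 18  [D.pre * 3 + 18]
19. n10.live = true  [A.ok or A.depth]
20. n11.sig = 30  [terminal]
21. n12.mk = "xn"  [terminal]
22. n13.mk = "kn"  [terminal]
23. n10.sig = 1  [g.sig - 29]
24. n4.cnt = 2  [S.sig + D₀.pre - 18]
25. n14.lim = 5  [terminal]
26. n3.ok = true  [A.val == true]
27. n3.depth = true  [f.lim == 5]
28. n1.ok = false  [A₀.val and A₁.ok]
29. n1.depth = true  [A₀.sig > 26]
30. n15.mk = "ku"  [terminal]
31. n0.sig = -5  [len(h.mk) - 7]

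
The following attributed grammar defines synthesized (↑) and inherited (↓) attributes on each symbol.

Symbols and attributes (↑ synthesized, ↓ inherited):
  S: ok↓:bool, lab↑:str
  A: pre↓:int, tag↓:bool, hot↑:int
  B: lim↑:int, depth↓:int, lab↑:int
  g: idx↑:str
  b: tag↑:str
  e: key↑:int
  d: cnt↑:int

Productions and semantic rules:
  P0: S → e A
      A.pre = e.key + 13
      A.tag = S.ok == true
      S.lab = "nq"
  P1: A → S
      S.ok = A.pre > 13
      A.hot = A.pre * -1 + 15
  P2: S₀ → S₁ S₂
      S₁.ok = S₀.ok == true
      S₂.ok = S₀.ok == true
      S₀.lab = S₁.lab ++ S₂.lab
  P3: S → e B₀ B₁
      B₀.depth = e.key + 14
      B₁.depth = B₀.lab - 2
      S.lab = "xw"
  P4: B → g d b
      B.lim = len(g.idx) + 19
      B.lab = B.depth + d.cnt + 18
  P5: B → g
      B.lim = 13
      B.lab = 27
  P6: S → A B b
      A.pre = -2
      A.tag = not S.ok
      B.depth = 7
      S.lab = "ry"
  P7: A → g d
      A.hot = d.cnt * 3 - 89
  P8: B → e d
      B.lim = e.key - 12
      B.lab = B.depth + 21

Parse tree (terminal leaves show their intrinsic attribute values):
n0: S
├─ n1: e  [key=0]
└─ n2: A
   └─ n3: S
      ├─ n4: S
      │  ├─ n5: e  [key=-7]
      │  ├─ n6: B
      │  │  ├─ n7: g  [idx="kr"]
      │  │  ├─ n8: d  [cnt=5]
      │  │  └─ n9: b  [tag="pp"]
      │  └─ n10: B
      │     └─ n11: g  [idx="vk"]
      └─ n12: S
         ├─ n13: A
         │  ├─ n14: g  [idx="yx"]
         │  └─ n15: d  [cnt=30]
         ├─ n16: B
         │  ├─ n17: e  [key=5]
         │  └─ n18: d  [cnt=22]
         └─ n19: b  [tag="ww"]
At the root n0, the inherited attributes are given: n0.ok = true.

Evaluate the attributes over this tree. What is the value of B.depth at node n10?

1. n0.ok = true  [given at root]
2. n1.key = 0  [terminal]
3. n2.pre = 13  [e.key + 13]
4. n2.tag = true  [S.ok == true]
5. n3.ok = false  [A.pre > 13]
6. n4.ok = false  [S₀.ok == true]
7. n5.key = -7  [terminal]
8. n6.depth = 7  [e.key + 14]
9. n7.idx = "kr"  [terminal]
10. n8.cnt = 5  [terminal]
11. n9.tag = "pp"  [terminal]
12. n6.lim = 21  [len(g.idx) + 19]
13. n6.lab = 30  [B.depth + d.cnt + 18]
14. n10.depth = 28  [B₀.lab - 2]
15. n11.idx = "vk"  [terminal]
16. n10.lim = 13  [13]
17. n10.lab = 27  [27]
18. n4.lab = "xw"  ["xw"]
19. n12.ok = false  [S₀.ok == true]
20. n13.pre = -2  [-2]
21. n13.tag = true  [not S.ok]
22. n14.idx = "yx"  [terminal]
23. n15.cnt = 30  [terminal]
24. n13.hot = 1  [d.cnt * 3 - 89]
25. n16.depth = 7  [7]
26. n17.key = 5  [terminal]
27. n18.cnt = 22  [terminal]
28. n16.lim = -7  [e.key - 12]
29. n16.lab = 28  [B.depth + 21]
30. n19.tag = "ww"  [terminal]
31. n12.lab = "ry"  ["ry"]
32. n3.lab = "xwry"  [S₁.lab ++ S₂.lab]
33. n2.hot = 2  [A.pre * -1 + 15]
34. n0.lab = "nq"  ["nq"]

28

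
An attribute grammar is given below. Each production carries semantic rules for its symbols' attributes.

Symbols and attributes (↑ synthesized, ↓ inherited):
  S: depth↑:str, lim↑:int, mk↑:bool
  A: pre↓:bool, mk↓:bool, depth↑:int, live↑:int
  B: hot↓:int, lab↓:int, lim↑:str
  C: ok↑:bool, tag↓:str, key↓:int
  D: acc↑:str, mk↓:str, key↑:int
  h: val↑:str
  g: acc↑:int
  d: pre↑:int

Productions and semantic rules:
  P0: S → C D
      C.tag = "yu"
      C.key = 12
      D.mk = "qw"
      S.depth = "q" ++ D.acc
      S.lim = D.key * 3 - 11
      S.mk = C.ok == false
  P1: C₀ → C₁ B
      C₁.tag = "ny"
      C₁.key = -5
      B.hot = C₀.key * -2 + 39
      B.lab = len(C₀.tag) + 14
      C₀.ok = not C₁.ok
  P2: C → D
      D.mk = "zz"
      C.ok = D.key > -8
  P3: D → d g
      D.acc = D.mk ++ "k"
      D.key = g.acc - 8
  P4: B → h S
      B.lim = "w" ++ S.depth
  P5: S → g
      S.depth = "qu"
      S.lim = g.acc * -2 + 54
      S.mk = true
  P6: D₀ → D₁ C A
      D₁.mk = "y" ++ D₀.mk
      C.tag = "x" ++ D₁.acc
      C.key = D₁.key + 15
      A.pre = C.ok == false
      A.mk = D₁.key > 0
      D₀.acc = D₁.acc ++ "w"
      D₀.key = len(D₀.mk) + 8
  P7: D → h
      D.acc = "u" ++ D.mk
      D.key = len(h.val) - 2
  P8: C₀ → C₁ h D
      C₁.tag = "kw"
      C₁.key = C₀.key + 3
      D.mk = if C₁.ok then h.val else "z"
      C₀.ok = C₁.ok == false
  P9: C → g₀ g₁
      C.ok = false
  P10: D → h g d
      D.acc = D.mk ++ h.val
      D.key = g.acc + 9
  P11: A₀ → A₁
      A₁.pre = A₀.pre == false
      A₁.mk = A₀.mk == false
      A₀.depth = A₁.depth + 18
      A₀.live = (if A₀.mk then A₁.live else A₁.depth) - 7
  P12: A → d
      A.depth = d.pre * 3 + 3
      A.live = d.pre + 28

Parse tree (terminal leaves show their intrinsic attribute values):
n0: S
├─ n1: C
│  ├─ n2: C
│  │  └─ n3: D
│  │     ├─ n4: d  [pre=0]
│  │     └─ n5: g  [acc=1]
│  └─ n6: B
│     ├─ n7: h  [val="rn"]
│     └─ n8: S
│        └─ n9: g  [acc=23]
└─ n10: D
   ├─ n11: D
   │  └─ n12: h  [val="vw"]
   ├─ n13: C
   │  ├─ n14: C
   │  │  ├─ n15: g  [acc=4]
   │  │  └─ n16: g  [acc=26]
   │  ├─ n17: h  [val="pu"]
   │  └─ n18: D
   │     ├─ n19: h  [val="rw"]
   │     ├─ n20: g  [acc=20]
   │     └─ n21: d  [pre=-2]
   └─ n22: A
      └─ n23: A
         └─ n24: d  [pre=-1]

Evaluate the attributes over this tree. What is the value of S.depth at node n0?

1. n1.tag = "yu"  ["yu"]
2. n1.key = 12  [12]
3. n2.tag = "ny"  ["ny"]
4. n2.key = -5  [-5]
5. n3.mk = "zz"  ["zz"]
6. n4.pre = 0  [terminal]
7. n5.acc = 1  [terminal]
8. n3.acc = "zzk"  [D.mk ++ "k"]
9. n3.key = -7  [g.acc - 8]
10. n2.ok = true  [D.key > -8]
11. n6.hot = 15  [C₀.key * -2 + 39]
12. n6.lab = 16  [len(C₀.tag) + 14]
13. n7.val = "rn"  [terminal]
14. n9.acc = 23  [terminal]
15. n8.depth = "qu"  ["qu"]
16. n8.lim = 8  [g.acc * -2 + 54]
17. n8.mk = true  [true]
18. n6.lim = "wqu"  ["w" ++ S.depth]
19. n1.ok = false  [not C₁.ok]
20. n10.mk = "qw"  ["qw"]
21. n11.mk = "yqw"  ["y" ++ D₀.mk]
22. n12.val = "vw"  [terminal]
23. n11.acc = "uyqw"  ["u" ++ D.mk]
24. n11.key = 0  [len(h.val) - 2]
25. n13.tag = "xuyqw"  ["x" ++ D₁.acc]
26. n13.key = 15  [D₁.key + 15]
27. n14.tag = "kw"  ["kw"]
28. n14.key = 18  [C₀.key + 3]
29. n15.acc = 4  [terminal]
30. n16.acc = 26  [terminal]
31. n14.ok = false  [false]
32. n17.val = "pu"  [terminal]
33. n18.mk = "z"  [if C₁.ok then h.val else "z"]
34. n19.val = "rw"  [terminal]
35. n20.acc = 20  [terminal]
36. n21.pre = -2  [terminal]
37. n18.acc = "zrw"  [D.mk ++ h.val]
38. n18.key = 29  [g.acc + 9]
39. n13.ok = true  [C₁.ok == false]
40. n22.pre = false  [C.ok == false]
41. n22.mk = false  [D₁.key > 0]
42. n23.pre = true  [A₀.pre == false]
43. n23.mk = true  [A₀.mk == false]
44. n24.pre = -1  [terminal]
45. n23.depth = 0  [d.pre * 3 + 3]
46. n23.live = 27  [d.pre + 28]
47. n22.depth = 18  [A₁.depth + 18]
48. n22.live = -7  [(if A₀.mk then A₁.live else A₁.depth) - 7]
49. n10.acc = "uyqww"  [D₁.acc ++ "w"]
50. n10.key = 10  [len(D₀.mk) + 8]
51. n0.depth = "quyqww"  ["q" ++ D.acc]
52. n0.lim = 19  [D.key * 3 - 11]
53. n0.mk = true  [C.ok == false]

"quyqww"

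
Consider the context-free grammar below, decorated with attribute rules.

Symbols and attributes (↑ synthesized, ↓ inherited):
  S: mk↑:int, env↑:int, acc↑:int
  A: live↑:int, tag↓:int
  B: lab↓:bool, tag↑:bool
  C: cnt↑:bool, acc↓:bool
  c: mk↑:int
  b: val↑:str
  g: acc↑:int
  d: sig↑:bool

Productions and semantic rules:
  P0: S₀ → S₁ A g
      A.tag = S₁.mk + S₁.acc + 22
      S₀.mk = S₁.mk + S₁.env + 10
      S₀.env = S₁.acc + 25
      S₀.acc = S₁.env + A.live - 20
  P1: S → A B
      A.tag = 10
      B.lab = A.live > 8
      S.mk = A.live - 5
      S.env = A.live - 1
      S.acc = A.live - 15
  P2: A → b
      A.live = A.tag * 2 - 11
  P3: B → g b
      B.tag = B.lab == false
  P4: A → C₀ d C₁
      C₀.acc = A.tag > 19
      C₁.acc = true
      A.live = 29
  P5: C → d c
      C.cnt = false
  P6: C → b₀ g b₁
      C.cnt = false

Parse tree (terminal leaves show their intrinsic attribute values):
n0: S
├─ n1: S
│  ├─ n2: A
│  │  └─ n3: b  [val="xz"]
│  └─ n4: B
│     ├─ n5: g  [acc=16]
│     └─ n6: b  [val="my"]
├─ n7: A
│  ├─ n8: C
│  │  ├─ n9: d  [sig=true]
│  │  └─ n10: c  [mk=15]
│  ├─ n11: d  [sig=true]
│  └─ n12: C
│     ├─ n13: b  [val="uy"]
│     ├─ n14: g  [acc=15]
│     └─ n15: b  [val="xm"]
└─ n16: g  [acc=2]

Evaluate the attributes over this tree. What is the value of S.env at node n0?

19

1. n2.tag = 10  [10]
2. n3.val = "xz"  [terminal]
3. n2.live = 9  [A.tag * 2 - 11]
4. n4.lab = true  [A.live > 8]
5. n5.acc = 16  [terminal]
6. n6.val = "my"  [terminal]
7. n4.tag = false  [B.lab == false]
8. n1.mk = 4  [A.live - 5]
9. n1.env = 8  [A.live - 1]
10. n1.acc = -6  [A.live - 15]
11. n7.tag = 20  [S₁.mk + S₁.acc + 22]
12. n8.acc = true  [A.tag > 19]
13. n9.sig = true  [terminal]
14. n10.mk = 15  [terminal]
15. n8.cnt = false  [false]
16. n11.sig = true  [terminal]
17. n12.acc = true  [true]
18. n13.val = "uy"  [terminal]
19. n14.acc = 15  [terminal]
20. n15.val = "xm"  [terminal]
21. n12.cnt = false  [false]
22. n7.live = 29  [29]
23. n16.acc = 2  [terminal]
24. n0.mk = 22  [S₁.mk + S₁.env + 10]
25. n0.env = 19  [S₁.acc + 25]
26. n0.acc = 17  [S₁.env + A.live - 20]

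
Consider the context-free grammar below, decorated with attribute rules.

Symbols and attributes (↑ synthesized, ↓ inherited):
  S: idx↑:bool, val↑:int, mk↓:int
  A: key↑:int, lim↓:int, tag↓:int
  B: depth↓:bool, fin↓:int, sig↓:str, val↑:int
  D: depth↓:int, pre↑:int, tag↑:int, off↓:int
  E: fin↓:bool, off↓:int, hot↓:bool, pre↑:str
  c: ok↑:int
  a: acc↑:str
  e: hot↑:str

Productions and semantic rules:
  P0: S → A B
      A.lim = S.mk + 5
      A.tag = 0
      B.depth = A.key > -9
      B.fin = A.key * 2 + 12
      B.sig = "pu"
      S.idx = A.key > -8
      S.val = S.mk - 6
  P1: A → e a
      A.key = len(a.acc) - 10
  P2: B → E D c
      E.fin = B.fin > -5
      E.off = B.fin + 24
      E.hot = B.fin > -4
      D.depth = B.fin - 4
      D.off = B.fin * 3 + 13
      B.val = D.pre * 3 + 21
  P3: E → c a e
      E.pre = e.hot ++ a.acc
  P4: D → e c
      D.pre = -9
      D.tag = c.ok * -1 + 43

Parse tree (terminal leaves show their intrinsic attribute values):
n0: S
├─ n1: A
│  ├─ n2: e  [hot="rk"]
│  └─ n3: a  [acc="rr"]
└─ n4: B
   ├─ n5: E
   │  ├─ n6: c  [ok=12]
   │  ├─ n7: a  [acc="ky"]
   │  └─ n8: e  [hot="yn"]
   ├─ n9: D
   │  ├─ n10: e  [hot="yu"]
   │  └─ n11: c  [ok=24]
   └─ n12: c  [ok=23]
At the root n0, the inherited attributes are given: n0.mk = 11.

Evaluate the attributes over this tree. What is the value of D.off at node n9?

1. n0.mk = 11  [given at root]
2. n1.lim = 16  [S.mk + 5]
3. n1.tag = 0  [0]
4. n2.hot = "rk"  [terminal]
5. n3.acc = "rr"  [terminal]
6. n1.key = -8  [len(a.acc) - 10]
7. n4.depth = true  [A.key > -9]
8. n4.fin = -4  [A.key * 2 + 12]
9. n4.sig = "pu"  ["pu"]
10. n5.fin = true  [B.fin > -5]
11. n5.off = 20  [B.fin + 24]
12. n5.hot = false  [B.fin > -4]
13. n6.ok = 12  [terminal]
14. n7.acc = "ky"  [terminal]
15. n8.hot = "yn"  [terminal]
16. n5.pre = "ynky"  [e.hot ++ a.acc]
17. n9.depth = -8  [B.fin - 4]
18. n9.off = 1  [B.fin * 3 + 13]
19. n10.hot = "yu"  [terminal]
20. n11.ok = 24  [terminal]
21. n9.pre = -9  [-9]
22. n9.tag = 19  [c.ok * -1 + 43]
23. n12.ok = 23  [terminal]
24. n4.val = -6  [D.pre * 3 + 21]
25. n0.idx = false  [A.key > -8]
26. n0.val = 5  [S.mk - 6]

1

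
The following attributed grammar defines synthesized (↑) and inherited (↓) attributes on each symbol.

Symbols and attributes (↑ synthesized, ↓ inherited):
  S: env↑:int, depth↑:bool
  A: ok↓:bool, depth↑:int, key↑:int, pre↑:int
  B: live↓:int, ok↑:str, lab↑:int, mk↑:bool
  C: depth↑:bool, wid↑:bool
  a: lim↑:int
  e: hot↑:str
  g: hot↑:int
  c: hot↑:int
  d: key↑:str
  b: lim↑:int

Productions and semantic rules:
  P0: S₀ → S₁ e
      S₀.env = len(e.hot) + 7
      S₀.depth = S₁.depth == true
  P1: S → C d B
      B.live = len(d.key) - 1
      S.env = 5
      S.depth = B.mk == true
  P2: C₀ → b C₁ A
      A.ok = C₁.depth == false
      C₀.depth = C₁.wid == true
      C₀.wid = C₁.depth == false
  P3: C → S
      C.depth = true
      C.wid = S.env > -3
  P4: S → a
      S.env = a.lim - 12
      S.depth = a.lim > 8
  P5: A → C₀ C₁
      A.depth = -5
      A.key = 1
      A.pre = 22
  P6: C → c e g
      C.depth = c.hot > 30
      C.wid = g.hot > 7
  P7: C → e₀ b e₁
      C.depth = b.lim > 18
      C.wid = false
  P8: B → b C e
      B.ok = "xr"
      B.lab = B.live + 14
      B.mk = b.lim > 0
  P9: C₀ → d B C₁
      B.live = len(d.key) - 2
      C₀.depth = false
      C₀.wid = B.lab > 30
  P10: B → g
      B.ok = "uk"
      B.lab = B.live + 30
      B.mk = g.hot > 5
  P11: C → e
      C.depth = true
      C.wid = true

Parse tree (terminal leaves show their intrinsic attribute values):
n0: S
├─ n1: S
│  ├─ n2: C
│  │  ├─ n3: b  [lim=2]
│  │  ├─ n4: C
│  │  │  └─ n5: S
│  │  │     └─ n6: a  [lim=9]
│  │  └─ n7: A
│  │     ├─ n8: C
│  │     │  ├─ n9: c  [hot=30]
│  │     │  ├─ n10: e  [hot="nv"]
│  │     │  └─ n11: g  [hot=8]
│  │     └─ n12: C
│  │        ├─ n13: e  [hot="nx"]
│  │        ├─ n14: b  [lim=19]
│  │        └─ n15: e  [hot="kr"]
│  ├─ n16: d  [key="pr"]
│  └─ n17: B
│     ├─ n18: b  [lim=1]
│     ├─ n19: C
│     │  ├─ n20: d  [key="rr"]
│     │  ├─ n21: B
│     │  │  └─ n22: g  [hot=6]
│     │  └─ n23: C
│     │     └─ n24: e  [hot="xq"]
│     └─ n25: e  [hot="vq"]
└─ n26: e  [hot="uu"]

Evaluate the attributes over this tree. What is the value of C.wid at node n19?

false

1. n3.lim = 2  [terminal]
2. n6.lim = 9  [terminal]
3. n5.env = -3  [a.lim - 12]
4. n5.depth = true  [a.lim > 8]
5. n4.depth = true  [true]
6. n4.wid = false  [S.env > -3]
7. n7.ok = false  [C₁.depth == false]
8. n9.hot = 30  [terminal]
9. n10.hot = "nv"  [terminal]
10. n11.hot = 8  [terminal]
11. n8.depth = false  [c.hot > 30]
12. n8.wid = true  [g.hot > 7]
13. n13.hot = "nx"  [terminal]
14. n14.lim = 19  [terminal]
15. n15.hot = "kr"  [terminal]
16. n12.depth = true  [b.lim > 18]
17. n12.wid = false  [false]
18. n7.depth = -5  [-5]
19. n7.key = 1  [1]
20. n7.pre = 22  [22]
21. n2.depth = false  [C₁.wid == true]
22. n2.wid = false  [C₁.depth == false]
23. n16.key = "pr"  [terminal]
24. n17.live = 1  [len(d.key) - 1]
25. n18.lim = 1  [terminal]
26. n20.key = "rr"  [terminal]
27. n21.live = 0  [len(d.key) - 2]
28. n22.hot = 6  [terminal]
29. n21.ok = "uk"  ["uk"]
30. n21.lab = 30  [B.live + 30]
31. n21.mk = true  [g.hot > 5]
32. n24.hot = "xq"  [terminal]
33. n23.depth = true  [true]
34. n23.wid = true  [true]
35. n19.depth = false  [false]
36. n19.wid = false  [B.lab > 30]
37. n25.hot = "vq"  [terminal]
38. n17.ok = "xr"  ["xr"]
39. n17.lab = 15  [B.live + 14]
40. n17.mk = true  [b.lim > 0]
41. n1.env = 5  [5]
42. n1.depth = true  [B.mk == true]
43. n26.hot = "uu"  [terminal]
44. n0.env = 9  [len(e.hot) + 7]
45. n0.depth = true  [S₁.depth == true]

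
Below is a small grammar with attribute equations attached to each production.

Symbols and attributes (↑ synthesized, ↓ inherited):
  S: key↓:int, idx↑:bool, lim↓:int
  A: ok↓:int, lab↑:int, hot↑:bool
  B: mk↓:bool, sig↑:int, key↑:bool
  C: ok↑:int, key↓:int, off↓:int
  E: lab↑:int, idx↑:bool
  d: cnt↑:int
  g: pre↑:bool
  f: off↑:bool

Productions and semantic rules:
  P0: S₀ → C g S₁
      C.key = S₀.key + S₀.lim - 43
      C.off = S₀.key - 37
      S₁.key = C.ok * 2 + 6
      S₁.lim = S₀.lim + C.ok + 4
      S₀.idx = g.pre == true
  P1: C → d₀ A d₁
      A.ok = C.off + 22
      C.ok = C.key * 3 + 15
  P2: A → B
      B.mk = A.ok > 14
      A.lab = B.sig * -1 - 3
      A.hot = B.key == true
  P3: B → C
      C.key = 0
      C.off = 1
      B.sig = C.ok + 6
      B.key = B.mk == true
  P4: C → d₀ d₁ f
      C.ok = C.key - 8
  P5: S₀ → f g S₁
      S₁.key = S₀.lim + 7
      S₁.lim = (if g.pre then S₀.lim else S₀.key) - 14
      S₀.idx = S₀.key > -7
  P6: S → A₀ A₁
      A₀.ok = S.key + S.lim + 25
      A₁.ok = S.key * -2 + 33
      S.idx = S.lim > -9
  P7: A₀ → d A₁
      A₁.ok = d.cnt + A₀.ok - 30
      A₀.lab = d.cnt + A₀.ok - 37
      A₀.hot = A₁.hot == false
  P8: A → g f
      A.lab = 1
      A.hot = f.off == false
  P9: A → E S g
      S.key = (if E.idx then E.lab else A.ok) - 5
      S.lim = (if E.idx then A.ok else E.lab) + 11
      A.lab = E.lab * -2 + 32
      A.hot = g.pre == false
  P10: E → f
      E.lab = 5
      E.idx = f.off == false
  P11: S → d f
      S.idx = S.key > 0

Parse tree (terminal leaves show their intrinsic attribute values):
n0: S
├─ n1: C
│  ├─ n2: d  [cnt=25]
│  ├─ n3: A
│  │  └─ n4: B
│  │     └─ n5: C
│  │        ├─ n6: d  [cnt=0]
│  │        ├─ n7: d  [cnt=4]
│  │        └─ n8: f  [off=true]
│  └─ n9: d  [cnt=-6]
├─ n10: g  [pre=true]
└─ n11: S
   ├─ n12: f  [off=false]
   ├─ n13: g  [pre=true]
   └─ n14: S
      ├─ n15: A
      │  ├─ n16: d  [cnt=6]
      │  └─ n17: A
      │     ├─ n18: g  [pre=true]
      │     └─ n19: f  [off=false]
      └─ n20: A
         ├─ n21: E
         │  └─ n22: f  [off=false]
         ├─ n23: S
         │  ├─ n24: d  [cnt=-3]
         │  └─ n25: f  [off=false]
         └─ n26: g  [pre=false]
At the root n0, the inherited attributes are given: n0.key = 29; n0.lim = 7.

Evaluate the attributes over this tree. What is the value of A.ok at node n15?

1. n0.key = 29  [given at root]
2. n0.lim = 7  [given at root]
3. n1.key = -7  [S₀.key + S₀.lim - 43]
4. n1.off = -8  [S₀.key - 37]
5. n2.cnt = 25  [terminal]
6. n3.ok = 14  [C.off + 22]
7. n4.mk = false  [A.ok > 14]
8. n5.key = 0  [0]
9. n5.off = 1  [1]
10. n6.cnt = 0  [terminal]
11. n7.cnt = 4  [terminal]
12. n8.off = true  [terminal]
13. n5.ok = -8  [C.key - 8]
14. n4.sig = -2  [C.ok + 6]
15. n4.key = false  [B.mk == true]
16. n3.lab = -1  [B.sig * -1 - 3]
17. n3.hot = false  [B.key == true]
18. n9.cnt = -6  [terminal]
19. n1.ok = -6  [C.key * 3 + 15]
20. n10.pre = true  [terminal]
21. n11.key = -6  [C.ok * 2 + 6]
22. n11.lim = 5  [S₀.lim + C.ok + 4]
23. n12.off = false  [terminal]
24. n13.pre = true  [terminal]
25. n14.key = 12  [S₀.lim + 7]
26. n14.lim = -9  [(if g.pre then S₀.lim else S₀.key) - 14]
27. n15.ok = 28  [S.key + S.lim + 25]
28. n16.cnt = 6  [terminal]
29. n17.ok = 4  [d.cnt + A₀.ok - 30]
30. n18.pre = true  [terminal]
31. n19.off = false  [terminal]
32. n17.lab = 1  [1]
33. n17.hot = true  [f.off == false]
34. n15.lab = -3  [d.cnt + A₀.ok - 37]
35. n15.hot = false  [A₁.hot == false]
36. n20.ok = 9  [S.key * -2 + 33]
37. n22.off = false  [terminal]
38. n21.lab = 5  [5]
39. n21.idx = true  [f.off == false]
40. n23.key = 0  [(if E.idx then E.lab else A.ok) - 5]
41. n23.lim = 20  [(if E.idx then A.ok else E.lab) + 11]
42. n24.cnt = -3  [terminal]
43. n25.off = false  [terminal]
44. n23.idx = false  [S.key > 0]
45. n26.pre = false  [terminal]
46. n20.lab = 22  [E.lab * -2 + 32]
47. n20.hot = true  [g.pre == false]
48. n14.idx = false  [S.lim > -9]
49. n11.idx = true  [S₀.key > -7]
50. n0.idx = true  [g.pre == true]

28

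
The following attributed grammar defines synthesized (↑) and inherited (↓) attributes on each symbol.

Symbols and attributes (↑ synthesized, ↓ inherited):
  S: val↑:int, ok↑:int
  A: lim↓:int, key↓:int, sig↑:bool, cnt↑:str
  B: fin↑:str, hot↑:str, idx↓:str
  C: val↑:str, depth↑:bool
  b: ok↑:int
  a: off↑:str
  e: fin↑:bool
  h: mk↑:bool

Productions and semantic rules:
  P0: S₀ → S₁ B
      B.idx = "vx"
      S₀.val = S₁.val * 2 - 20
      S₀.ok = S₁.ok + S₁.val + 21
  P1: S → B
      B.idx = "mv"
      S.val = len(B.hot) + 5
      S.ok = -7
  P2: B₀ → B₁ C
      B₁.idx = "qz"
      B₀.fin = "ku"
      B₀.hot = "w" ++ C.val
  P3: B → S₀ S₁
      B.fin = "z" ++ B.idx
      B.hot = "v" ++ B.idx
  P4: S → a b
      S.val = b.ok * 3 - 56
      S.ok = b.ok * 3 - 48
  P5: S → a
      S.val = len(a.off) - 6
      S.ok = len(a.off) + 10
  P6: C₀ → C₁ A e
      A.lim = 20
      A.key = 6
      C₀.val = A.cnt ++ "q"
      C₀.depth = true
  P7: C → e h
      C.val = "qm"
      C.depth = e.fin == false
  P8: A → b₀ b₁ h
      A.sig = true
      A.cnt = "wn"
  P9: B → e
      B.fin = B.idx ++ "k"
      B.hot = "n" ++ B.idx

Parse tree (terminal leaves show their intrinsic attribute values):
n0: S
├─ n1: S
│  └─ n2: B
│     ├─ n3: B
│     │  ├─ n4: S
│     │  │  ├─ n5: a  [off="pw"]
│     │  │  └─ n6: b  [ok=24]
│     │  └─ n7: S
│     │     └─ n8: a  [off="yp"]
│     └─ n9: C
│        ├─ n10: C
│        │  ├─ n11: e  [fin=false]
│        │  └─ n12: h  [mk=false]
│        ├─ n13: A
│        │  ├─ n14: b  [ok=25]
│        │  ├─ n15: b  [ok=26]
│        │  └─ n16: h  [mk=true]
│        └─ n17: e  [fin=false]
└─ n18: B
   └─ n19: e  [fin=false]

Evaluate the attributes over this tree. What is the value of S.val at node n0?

-2

1. n2.idx = "mv"  ["mv"]
2. n3.idx = "qz"  ["qz"]
3. n5.off = "pw"  [terminal]
4. n6.ok = 24  [terminal]
5. n4.val = 16  [b.ok * 3 - 56]
6. n4.ok = 24  [b.ok * 3 - 48]
7. n8.off = "yp"  [terminal]
8. n7.val = -4  [len(a.off) - 6]
9. n7.ok = 12  [len(a.off) + 10]
10. n3.fin = "zqz"  ["z" ++ B.idx]
11. n3.hot = "vqz"  ["v" ++ B.idx]
12. n11.fin = false  [terminal]
13. n12.mk = false  [terminal]
14. n10.val = "qm"  ["qm"]
15. n10.depth = true  [e.fin == false]
16. n13.lim = 20  [20]
17. n13.key = 6  [6]
18. n14.ok = 25  [terminal]
19. n15.ok = 26  [terminal]
20. n16.mk = true  [terminal]
21. n13.sig = true  [true]
22. n13.cnt = "wn"  ["wn"]
23. n17.fin = false  [terminal]
24. n9.val = "wnq"  [A.cnt ++ "q"]
25. n9.depth = true  [true]
26. n2.fin = "ku"  ["ku"]
27. n2.hot = "wwnq"  ["w" ++ C.val]
28. n1.val = 9  [len(B.hot) + 5]
29. n1.ok = -7  [-7]
30. n18.idx = "vx"  ["vx"]
31. n19.fin = false  [terminal]
32. n18.fin = "vxk"  [B.idx ++ "k"]
33. n18.hot = "nvx"  ["n" ++ B.idx]
34. n0.val = -2  [S₁.val * 2 - 20]
35. n0.ok = 23  [S₁.ok + S₁.val + 21]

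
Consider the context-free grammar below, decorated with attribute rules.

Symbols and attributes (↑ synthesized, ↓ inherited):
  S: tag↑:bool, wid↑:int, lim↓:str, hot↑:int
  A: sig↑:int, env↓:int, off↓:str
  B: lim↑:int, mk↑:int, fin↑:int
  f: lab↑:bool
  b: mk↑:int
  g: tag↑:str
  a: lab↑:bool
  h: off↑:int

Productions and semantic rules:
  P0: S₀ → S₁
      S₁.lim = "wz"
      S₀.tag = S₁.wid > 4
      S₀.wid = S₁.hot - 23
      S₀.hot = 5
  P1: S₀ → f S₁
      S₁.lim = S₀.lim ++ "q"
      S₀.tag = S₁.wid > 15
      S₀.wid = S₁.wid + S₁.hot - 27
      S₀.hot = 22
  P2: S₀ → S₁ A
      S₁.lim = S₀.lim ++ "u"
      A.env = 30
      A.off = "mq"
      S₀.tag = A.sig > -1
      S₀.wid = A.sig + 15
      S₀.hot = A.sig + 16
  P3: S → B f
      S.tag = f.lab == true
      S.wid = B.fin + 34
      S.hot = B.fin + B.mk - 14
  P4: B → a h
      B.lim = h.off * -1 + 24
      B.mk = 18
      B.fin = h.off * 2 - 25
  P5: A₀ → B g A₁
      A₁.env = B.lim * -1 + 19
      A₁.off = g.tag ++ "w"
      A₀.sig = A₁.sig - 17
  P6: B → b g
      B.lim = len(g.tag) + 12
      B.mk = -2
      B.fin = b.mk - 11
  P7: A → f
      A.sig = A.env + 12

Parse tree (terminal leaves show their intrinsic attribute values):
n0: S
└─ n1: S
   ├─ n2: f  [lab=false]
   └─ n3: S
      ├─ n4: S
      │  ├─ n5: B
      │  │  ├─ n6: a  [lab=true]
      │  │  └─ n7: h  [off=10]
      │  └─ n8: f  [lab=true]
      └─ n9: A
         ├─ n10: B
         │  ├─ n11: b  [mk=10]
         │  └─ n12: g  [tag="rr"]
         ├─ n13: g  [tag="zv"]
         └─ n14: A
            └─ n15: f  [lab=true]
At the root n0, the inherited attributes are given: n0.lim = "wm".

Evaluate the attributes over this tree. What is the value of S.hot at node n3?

16

1. n0.lim = "wm"  [given at root]
2. n1.lim = "wz"  ["wz"]
3. n2.lab = false  [terminal]
4. n3.lim = "wzq"  [S₀.lim ++ "q"]
5. n4.lim = "wzqu"  [S₀.lim ++ "u"]
6. n6.lab = true  [terminal]
7. n7.off = 10  [terminal]
8. n5.lim = 14  [h.off * -1 + 24]
9. n5.mk = 18  [18]
10. n5.fin = -5  [h.off * 2 - 25]
11. n8.lab = true  [terminal]
12. n4.tag = true  [f.lab == true]
13. n4.wid = 29  [B.fin + 34]
14. n4.hot = -1  [B.fin + B.mk - 14]
15. n9.env = 30  [30]
16. n9.off = "mq"  ["mq"]
17. n11.mk = 10  [terminal]
18. n12.tag = "rr"  [terminal]
19. n10.lim = 14  [len(g.tag) + 12]
20. n10.mk = -2  [-2]
21. n10.fin = -1  [b.mk - 11]
22. n13.tag = "zv"  [terminal]
23. n14.env = 5  [B.lim * -1 + 19]
24. n14.off = "zvw"  [g.tag ++ "w"]
25. n15.lab = true  [terminal]
26. n14.sig = 17  [A.env + 12]
27. n9.sig = 0  [A₁.sig - 17]
28. n3.tag = true  [A.sig > -1]
29. n3.wid = 15  [A.sig + 15]
30. n3.hot = 16  [A.sig + 16]
31. n1.tag = false  [S₁.wid > 15]
32. n1.wid = 4  [S₁.wid + S₁.hot - 27]
33. n1.hot = 22  [22]
34. n0.tag = false  [S₁.wid > 4]
35. n0.wid = -1  [S₁.hot - 23]
36. n0.hot = 5  [5]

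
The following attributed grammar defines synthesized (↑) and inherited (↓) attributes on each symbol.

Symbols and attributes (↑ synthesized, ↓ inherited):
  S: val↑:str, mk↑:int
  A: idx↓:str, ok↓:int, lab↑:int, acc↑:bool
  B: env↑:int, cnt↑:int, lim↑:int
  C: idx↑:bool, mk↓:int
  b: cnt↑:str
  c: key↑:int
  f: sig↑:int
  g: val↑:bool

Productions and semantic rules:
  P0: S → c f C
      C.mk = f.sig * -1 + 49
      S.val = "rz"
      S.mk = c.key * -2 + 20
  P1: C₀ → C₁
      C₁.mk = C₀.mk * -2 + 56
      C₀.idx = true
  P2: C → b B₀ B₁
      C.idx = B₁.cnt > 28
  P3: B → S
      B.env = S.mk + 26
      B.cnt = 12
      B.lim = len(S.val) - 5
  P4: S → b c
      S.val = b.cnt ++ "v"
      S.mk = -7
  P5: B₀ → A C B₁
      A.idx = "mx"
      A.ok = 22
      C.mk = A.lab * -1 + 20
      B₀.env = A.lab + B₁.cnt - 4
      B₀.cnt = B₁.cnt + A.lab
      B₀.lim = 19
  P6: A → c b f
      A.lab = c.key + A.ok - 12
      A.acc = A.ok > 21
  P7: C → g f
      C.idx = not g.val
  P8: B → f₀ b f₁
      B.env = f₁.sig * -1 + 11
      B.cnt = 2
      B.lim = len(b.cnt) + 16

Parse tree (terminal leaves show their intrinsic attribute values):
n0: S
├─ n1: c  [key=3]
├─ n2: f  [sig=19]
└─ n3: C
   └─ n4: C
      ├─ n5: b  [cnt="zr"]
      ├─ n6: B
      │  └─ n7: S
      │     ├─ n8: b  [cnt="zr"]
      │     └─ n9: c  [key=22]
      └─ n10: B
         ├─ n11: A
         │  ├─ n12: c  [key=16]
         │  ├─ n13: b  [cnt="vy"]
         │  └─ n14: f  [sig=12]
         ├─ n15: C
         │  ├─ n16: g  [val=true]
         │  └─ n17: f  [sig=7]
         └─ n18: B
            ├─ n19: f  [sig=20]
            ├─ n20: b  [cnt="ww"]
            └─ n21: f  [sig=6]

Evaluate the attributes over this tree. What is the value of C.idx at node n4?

1. n1.key = 3  [terminal]
2. n2.sig = 19  [terminal]
3. n3.mk = 30  [f.sig * -1 + 49]
4. n4.mk = -4  [C₀.mk * -2 + 56]
5. n5.cnt = "zr"  [terminal]
6. n8.cnt = "zr"  [terminal]
7. n9.key = 22  [terminal]
8. n7.val = "zrv"  [b.cnt ++ "v"]
9. n7.mk = -7  [-7]
10. n6.env = 19  [S.mk + 26]
11. n6.cnt = 12  [12]
12. n6.lim = -2  [len(S.val) - 5]
13. n11.idx = "mx"  ["mx"]
14. n11.ok = 22  [22]
15. n12.key = 16  [terminal]
16. n13.cnt = "vy"  [terminal]
17. n14.sig = 12  [terminal]
18. n11.lab = 26  [c.key + A.ok - 12]
19. n11.acc = true  [A.ok > 21]
20. n15.mk = -6  [A.lab * -1 + 20]
21. n16.val = true  [terminal]
22. n17.sig = 7  [terminal]
23. n15.idx = false  [not g.val]
24. n19.sig = 20  [terminal]
25. n20.cnt = "ww"  [terminal]
26. n21.sig = 6  [terminal]
27. n18.env = 5  [f₁.sig * -1 + 11]
28. n18.cnt = 2  [2]
29. n18.lim = 18  [len(b.cnt) + 16]
30. n10.env = 24  [A.lab + B₁.cnt - 4]
31. n10.cnt = 28  [B₁.cnt + A.lab]
32. n10.lim = 19  [19]
33. n4.idx = false  [B₁.cnt > 28]
34. n3.idx = true  [true]
35. n0.val = "rz"  ["rz"]
36. n0.mk = 14  [c.key * -2 + 20]

false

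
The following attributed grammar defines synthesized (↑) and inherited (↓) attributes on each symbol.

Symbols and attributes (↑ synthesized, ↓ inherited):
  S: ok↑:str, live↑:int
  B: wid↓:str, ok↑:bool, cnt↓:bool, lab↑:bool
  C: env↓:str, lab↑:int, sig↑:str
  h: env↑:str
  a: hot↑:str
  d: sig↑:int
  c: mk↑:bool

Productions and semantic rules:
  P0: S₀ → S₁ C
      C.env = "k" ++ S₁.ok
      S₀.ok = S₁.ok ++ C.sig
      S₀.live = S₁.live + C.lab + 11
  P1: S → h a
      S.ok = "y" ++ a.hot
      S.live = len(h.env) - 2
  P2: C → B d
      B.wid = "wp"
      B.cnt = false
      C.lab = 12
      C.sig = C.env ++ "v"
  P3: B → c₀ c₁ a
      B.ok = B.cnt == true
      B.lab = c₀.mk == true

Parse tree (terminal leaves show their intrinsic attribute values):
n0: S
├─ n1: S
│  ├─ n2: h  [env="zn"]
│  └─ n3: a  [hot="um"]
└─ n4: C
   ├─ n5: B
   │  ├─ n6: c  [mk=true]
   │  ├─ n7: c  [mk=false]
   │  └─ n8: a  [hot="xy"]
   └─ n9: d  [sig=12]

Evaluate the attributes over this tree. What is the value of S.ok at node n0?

"yumkyumv"

1. n2.env = "zn"  [terminal]
2. n3.hot = "um"  [terminal]
3. n1.ok = "yum"  ["y" ++ a.hot]
4. n1.live = 0  [len(h.env) - 2]
5. n4.env = "kyum"  ["k" ++ S₁.ok]
6. n5.wid = "wp"  ["wp"]
7. n5.cnt = false  [false]
8. n6.mk = true  [terminal]
9. n7.mk = false  [terminal]
10. n8.hot = "xy"  [terminal]
11. n5.ok = false  [B.cnt == true]
12. n5.lab = true  [c₀.mk == true]
13. n9.sig = 12  [terminal]
14. n4.lab = 12  [12]
15. n4.sig = "kyumv"  [C.env ++ "v"]
16. n0.ok = "yumkyumv"  [S₁.ok ++ C.sig]
17. n0.live = 23  [S₁.live + C.lab + 11]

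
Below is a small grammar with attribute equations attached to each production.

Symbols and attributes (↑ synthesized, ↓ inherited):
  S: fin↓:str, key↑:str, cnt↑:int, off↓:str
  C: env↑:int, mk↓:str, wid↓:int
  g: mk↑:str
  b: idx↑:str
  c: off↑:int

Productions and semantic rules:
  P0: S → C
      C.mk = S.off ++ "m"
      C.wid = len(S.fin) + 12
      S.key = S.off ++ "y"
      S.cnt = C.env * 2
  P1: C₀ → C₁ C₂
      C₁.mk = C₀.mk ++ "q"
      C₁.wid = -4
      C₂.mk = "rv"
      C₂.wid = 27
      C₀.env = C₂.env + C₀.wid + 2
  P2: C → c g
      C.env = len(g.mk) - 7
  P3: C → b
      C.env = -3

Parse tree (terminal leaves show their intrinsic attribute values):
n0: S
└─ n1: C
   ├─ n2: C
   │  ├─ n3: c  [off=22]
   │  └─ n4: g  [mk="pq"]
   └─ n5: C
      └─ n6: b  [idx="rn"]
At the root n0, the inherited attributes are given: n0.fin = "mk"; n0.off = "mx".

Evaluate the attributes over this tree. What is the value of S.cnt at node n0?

1. n0.fin = "mk"  [given at root]
2. n0.off = "mx"  [given at root]
3. n1.mk = "mxm"  [S.off ++ "m"]
4. n1.wid = 14  [len(S.fin) + 12]
5. n2.mk = "mxmq"  [C₀.mk ++ "q"]
6. n2.wid = -4  [-4]
7. n3.off = 22  [terminal]
8. n4.mk = "pq"  [terminal]
9. n2.env = -5  [len(g.mk) - 7]
10. n5.mk = "rv"  ["rv"]
11. n5.wid = 27  [27]
12. n6.idx = "rn"  [terminal]
13. n5.env = -3  [-3]
14. n1.env = 13  [C₂.env + C₀.wid + 2]
15. n0.key = "mxy"  [S.off ++ "y"]
16. n0.cnt = 26  [C.env * 2]

26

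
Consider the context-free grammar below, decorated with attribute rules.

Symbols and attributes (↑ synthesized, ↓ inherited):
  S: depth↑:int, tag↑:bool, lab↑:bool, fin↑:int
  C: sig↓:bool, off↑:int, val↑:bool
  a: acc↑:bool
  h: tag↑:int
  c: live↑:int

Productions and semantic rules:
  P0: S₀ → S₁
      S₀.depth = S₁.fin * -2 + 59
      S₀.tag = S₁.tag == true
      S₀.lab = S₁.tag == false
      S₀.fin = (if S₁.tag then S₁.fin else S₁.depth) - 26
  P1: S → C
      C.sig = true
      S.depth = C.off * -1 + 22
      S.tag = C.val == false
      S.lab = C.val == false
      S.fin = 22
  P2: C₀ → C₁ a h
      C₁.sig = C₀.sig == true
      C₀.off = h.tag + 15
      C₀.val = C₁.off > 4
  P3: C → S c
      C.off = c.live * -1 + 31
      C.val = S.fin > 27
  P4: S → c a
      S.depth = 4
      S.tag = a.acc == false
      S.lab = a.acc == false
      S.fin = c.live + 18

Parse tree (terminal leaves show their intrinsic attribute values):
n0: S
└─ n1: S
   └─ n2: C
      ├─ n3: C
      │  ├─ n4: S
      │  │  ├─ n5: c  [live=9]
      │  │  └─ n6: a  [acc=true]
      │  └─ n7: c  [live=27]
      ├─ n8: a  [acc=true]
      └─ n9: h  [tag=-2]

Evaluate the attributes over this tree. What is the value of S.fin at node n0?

1. n2.sig = true  [true]
2. n3.sig = true  [C₀.sig == true]
3. n5.live = 9  [terminal]
4. n6.acc = true  [terminal]
5. n4.depth = 4  [4]
6. n4.tag = false  [a.acc == false]
7. n4.lab = false  [a.acc == false]
8. n4.fin = 27  [c.live + 18]
9. n7.live = 27  [terminal]
10. n3.off = 4  [c.live * -1 + 31]
11. n3.val = false  [S.fin > 27]
12. n8.acc = true  [terminal]
13. n9.tag = -2  [terminal]
14. n2.off = 13  [h.tag + 15]
15. n2.val = false  [C₁.off > 4]
16. n1.depth = 9  [C.off * -1 + 22]
17. n1.tag = true  [C.val == false]
18. n1.lab = true  [C.val == false]
19. n1.fin = 22  [22]
20. n0.depth = 15  [S₁.fin * -2 + 59]
21. n0.tag = true  [S₁.tag == true]
22. n0.lab = false  [S₁.tag == false]
23. n0.fin = -4  [(if S₁.tag then S₁.fin else S₁.depth) - 26]

-4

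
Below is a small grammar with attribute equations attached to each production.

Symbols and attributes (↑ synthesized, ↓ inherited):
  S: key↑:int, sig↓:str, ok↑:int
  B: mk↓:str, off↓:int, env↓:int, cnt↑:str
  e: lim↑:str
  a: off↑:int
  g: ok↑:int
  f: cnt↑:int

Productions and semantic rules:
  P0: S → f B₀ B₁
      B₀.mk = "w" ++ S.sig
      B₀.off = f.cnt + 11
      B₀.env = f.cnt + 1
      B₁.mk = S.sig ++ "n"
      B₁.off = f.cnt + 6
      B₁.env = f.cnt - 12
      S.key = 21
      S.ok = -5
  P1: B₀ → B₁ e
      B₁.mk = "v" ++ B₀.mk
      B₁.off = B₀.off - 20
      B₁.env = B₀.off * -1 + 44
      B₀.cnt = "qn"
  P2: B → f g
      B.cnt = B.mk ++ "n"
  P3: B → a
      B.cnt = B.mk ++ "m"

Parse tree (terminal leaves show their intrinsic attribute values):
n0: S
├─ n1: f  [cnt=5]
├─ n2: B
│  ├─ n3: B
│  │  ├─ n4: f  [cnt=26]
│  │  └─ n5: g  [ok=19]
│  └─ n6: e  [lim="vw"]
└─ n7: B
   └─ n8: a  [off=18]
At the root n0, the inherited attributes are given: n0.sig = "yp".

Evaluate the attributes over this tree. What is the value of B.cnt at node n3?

1. n0.sig = "yp"  [given at root]
2. n1.cnt = 5  [terminal]
3. n2.mk = "wyp"  ["w" ++ S.sig]
4. n2.off = 16  [f.cnt + 11]
5. n2.env = 6  [f.cnt + 1]
6. n3.mk = "vwyp"  ["v" ++ B₀.mk]
7. n3.off = -4  [B₀.off - 20]
8. n3.env = 28  [B₀.off * -1 + 44]
9. n4.cnt = 26  [terminal]
10. n5.ok = 19  [terminal]
11. n3.cnt = "vwypn"  [B.mk ++ "n"]
12. n6.lim = "vw"  [terminal]
13. n2.cnt = "qn"  ["qn"]
14. n7.mk = "ypn"  [S.sig ++ "n"]
15. n7.off = 11  [f.cnt + 6]
16. n7.env = -7  [f.cnt - 12]
17. n8.off = 18  [terminal]
18. n7.cnt = "ypnm"  [B.mk ++ "m"]
19. n0.key = 21  [21]
20. n0.ok = -5  [-5]

"vwypn"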